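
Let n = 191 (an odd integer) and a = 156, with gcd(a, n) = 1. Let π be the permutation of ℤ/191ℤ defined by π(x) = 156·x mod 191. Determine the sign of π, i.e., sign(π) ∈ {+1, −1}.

Orbit of 104 under x↦156x: [104, 180, 3, 86, 46, 109, 5]… (length divides ord_191(156)).
3 cycles of lengths [95, 95, 1].
sign(π) = (−1)^{n − #cycles} = (−1)^{191−3} = (−1)^188 = +1.
Via Zolotarev, sign(π_{156}) = (156|191) = +1.

+1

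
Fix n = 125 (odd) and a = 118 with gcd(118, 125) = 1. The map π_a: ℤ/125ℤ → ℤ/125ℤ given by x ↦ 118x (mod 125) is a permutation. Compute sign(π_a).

Trace 124: π^k(124) = [124, 7, 76, 93, 99, 57, 101] for k=0..6.
The orbit structure of x ↦ 118x mod 125: 12 orbits of sizes [20, 20, 20, 20, 20, 4, 4, 4, 4, 4, 4, 1].
With 12 cycles on 125 points, sign = (−1)^{125−12} = -1.

-1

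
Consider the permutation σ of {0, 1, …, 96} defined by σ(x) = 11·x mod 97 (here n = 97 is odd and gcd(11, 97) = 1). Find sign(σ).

Trace 32: π^k(32) = [32, 61, 89, 9, 2, 22, 48] for k=0..6.
The orbit structure of x ↦ 11x mod 97: 3 orbits of sizes [48, 48, 1].
Σ(ℓ_i−1) = 97−3 = 94; sign = (−1)^94 = +1.
Check: (11/97) = +1 by Zolotarev.

+1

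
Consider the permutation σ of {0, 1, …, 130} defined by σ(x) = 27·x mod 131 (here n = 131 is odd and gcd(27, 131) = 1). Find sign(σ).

Trace 65: π^k(65) = [65, 52, 94, 49, 13, 89, 45] for k=0..6.
π_27 has 3 disjoint cycles with lengths [65, 65, 1] on {0,…,130}.
With 3 cycles on 131 points, sign = (−1)^{131−3} = +1.

+1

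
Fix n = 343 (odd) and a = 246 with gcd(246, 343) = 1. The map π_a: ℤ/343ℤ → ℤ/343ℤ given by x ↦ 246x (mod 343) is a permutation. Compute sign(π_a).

Trace 197: π^k(197) = [197, 99, 1, 246, 148, 50, 295] for k=0..6.
91 cycles of lengths [7, 7, 7, 7, 7, 7, 7, 7, 7, 7, 7, 7, 7, 7, 7, 7, 7, 7, 7, 7, 7, 7, 7, 7, 7, 7, 7, 7, 7, 7, 7, 7, 7, 7, 7, 7, 7, 7, 7, 7, 7, 7, 1, 1, 1, 1, 1, 1, 1, 1, 1, 1, 1, 1, 1, 1, 1, 1, 1, 1, 1, 1, 1, 1, 1, 1, 1, 1, 1, 1, 1, 1, 1, 1, 1, 1, 1, 1, 1, 1, 1, 1, 1, 1, 1, 1, 1, 1, 1, 1, 1].
sign(π) = (−1)^{n − #cycles} = (−1)^{343−91} = (−1)^252 = +1.
Via Zolotarev, sign(π_{246}) = (246|343) = +1.

+1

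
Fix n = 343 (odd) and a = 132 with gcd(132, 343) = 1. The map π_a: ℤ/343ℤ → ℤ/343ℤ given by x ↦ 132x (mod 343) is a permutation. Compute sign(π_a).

-1

Start at x=281: 281 → 48 → 162 → 118 → 141 → 90 → 218 → … (one orbit).
π_132 has 10 disjoint cycles with lengths [98, 98, 98, 14, 14, 14, 2, 2, 2, 1] on {0,…,342}.
10 cycles on 343: each ℓ→(−1)^(ℓ−1), product (−1)^333 = -1.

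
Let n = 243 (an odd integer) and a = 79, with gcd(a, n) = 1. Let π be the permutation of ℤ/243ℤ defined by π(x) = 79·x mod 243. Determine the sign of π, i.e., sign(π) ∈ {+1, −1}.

+1

Orbit of 40 under x↦79x: [40, 1, 79, 166, 235, 97, 130]… (length divides ord_243(79)).
π_79 has 11 disjoint cycles with lengths [81, 81, 27, 27, 9, 9, 3, 3, 1, 1, 1] on {0,…,242}.
243 − 11 = 232 transpositions; sign(π) = (−1)^232 = +1.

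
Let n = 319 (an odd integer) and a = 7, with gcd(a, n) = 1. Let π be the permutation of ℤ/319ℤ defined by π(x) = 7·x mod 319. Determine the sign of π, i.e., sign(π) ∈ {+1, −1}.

-1

Start at x=226: 226 → 306 → 228 → 1 → 7 → 49 → 24 → … (one orbit).
The orbit structure of x ↦ 7x mod 319: 10 orbits of sizes [70, 70, 70, 70, 10, 7, 7, 7, 7, 1].
Σ(ℓ_i−1) = 319−10 = 309; sign = (−1)^309 = -1.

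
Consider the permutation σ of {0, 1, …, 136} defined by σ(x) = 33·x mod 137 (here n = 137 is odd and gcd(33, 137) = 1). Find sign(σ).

Start at x=55: 55 → 34 → 26 → 36 → 92 → 22 → 41 → … (one orbit).
The orbit structure of x ↦ 33x mod 137: 2 orbits of sizes [136, 1].
2 cycles on 137: each ℓ→(−1)^(ℓ−1), product (−1)^135 = -1.

-1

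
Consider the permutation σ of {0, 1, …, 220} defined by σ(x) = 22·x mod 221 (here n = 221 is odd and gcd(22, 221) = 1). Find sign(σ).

-1

Orbit of 139 under x↦22x: [139, 185, 92, 35, 107, 144, 74]… (length divides ord_221(22)).
π_22 has 10 disjoint cycles with lengths [48, 48, 48, 48, 16, 3, 3, 3, 3, 1] on {0,…,220}.
Σ(ℓ_i−1) = 221−10 = 211; sign = (−1)^211 = -1.
Zolotarev: (22|221) = -1, matching the cycle-count sign.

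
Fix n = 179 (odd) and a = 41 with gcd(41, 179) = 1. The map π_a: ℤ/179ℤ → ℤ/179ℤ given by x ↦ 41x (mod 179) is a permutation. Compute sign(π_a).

-1

Start at x=53: 53 → 25 → 130 → 139 → 150 → 64 → 118 → … (one orbit).
π_41 has 2 disjoint cycles with lengths [178, 1] on {0,…,178}.
sign(π) = (−1)^{n − #cycles} = (−1)^{179−2} = (−1)^177 = -1.
Via Zolotarev, sign(π_{41}) = (41|179) = -1.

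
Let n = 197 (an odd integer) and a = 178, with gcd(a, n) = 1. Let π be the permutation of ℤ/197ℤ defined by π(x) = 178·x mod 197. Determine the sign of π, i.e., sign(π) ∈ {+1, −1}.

+1

Orbit of 36 under x↦178x: [36, 104, 191, 114, 1, 178, 164]… (length divides ord_197(178)).
Cycle lengths of π_178 on ℤ/197ℤ: [7, 7, 7, 7, 7, 7, 7, 7, 7, 7, 7, 7, 7, 7, 7, 7, 7, 7, 7, 7, 7, 7, 7, 7, 7, 7, 7, 7, 1]; 29 cycles in total.
197 − 29 = 168 transpositions; sign(π) = (−1)^168 = +1.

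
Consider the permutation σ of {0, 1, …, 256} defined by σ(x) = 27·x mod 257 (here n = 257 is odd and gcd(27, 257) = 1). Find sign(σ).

Trace 148: π^k(148) = [148, 141, 209, 246, 217, 205, 138] for k=0..6.
π_27 has 2 disjoint cycles with lengths [256, 1] on {0,…,256}.
With 2 cycles on 257 points, sign = (−1)^{257−2} = -1.

-1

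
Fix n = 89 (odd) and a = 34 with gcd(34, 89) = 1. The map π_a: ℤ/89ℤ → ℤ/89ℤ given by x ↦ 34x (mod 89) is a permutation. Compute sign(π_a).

Start at x=1: 1 → 34 → 88 → 55 → 1 (one orbit).
Cycle type of π: 4×22 + 1; total 23 cycles.
sign(π) = (−1)^{n − #cycles} = (−1)^{89−23} = (−1)^66 = +1.
Check: (34/89) = +1 by Zolotarev.

+1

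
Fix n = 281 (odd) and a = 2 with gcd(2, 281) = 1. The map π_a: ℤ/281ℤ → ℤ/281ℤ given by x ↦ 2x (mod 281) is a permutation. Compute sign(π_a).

+1

Trace 49: π^k(49) = [49, 98, 196, 111, 222, 163, 45] for k=0..6.
5 cycles of lengths [70, 70, 70, 70, 1].
281 − 5 = 276 transpositions; sign(π) = (−1)^276 = +1.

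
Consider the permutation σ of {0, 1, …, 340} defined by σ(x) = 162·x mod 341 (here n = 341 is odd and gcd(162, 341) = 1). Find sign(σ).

-1

Trace 283: π^k(283) = [283, 152, 72, 70, 87, 113, 233] for k=0..6.
Cycle type of π: 30×10 + 15×2 + 10 + 1; total 14 cycles.
n − c = 341 − 14 = 327; sign = (−1)^327 = -1.
Via Zolotarev, sign(π_{162}) = (162|341) = -1.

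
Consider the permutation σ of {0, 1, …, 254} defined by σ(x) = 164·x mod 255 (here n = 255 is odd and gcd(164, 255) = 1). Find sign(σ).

Orbit of 29 under x↦164x: [29, 166, 194, 196, 14, 1, 164]… (length divides ord_255(164)).
π_164 has 23 disjoint cycles with lengths [16, 16, 16, 16, 16, 16, 16, 16, 16, 16, 16, 16, 16, 16, 16, 2, 2, 2, 2, 2, 2, 2, 1] on {0,…,254}.
sign(π) = (−1)^{n − #cycles} = (−1)^{255−23} = (−1)^232 = +1.

+1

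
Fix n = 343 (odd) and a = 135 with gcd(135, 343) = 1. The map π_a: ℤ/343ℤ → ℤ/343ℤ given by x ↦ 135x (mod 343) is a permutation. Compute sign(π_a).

+1

Start at x=295: 295 → 37 → 193 → 330 → 303 → 88 → 218 → … (one orbit).
7 cycles of lengths [147, 147, 21, 21, 3, 3, 1].
Σ(ℓ_i−1) = 343−7 = 336; sign = (−1)^336 = +1.
Check: (135/343) = +1 by Zolotarev.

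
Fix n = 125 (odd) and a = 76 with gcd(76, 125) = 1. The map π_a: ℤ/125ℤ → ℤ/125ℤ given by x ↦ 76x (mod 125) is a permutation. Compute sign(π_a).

+1

Orbit of 1 under x↦76x: [1, 76, 26, 101, 51]… (length divides ord_125(76)).
Cycle type of π: 5×20 + 1×25; total 45 cycles.
sign(π) = (−1)^{n − #cycles} = (−1)^{125−45} = (−1)^80 = +1.
The Jacobi symbol (76|125) = +1 (Zolotarev) agrees.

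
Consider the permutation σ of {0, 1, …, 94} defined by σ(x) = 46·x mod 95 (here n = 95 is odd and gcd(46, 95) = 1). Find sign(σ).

-1

Trace 11: π^k(11) = [11, 31, 1, 46, 26, 56] for k=0..5.
Cycle type of π: 6×15 + 1×5; total 20 cycles.
20 cycles on 95: each ℓ→(−1)^(ℓ−1), product (−1)^75 = -1.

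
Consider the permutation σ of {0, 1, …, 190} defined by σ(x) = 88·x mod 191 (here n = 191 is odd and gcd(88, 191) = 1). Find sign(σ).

Trace 135: π^k(135) = [135, 38, 97, 132, 156, 167, 180] for k=0..6.
2 cycles of lengths [190, 1].
n − c = 191 − 2 = 189; sign = (−1)^189 = -1.
Check: (88/191) = -1 by Zolotarev.

-1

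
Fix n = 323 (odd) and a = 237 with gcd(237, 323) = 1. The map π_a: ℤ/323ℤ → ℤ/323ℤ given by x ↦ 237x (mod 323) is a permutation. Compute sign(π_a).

+1

Orbit of 16 under x↦237x: [16, 239, 118, 188, 305, 256, 271]… (length divides ord_323(237)).
π_237 has 27 disjoint cycles with lengths [18, 18, 18, 18, 18, 18, 18, 18, 18, 18, 18, 18, 18, 18, 18, 18, 9, 9, 2, 2, 2, 2, 2, 2, 2, 2, 1] on {0,…,322}.
sign(π) = (−1)^{n − #cycles} = (−1)^{323−27} = (−1)^296 = +1.
Via Zolotarev, sign(π_{237}) = (237|323) = +1.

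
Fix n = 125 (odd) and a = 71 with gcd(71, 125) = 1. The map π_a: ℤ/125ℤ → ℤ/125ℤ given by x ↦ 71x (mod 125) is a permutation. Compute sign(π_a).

+1

Start at x=111: 111 → 6 → 51 → 121 → 91 → 86 → 106 → … (one orbit).
Decompose π into cycles: lengths [25, 25, 25, 25, 5, 5, 5, 5, 1, 1, 1, 1, 1] (13 cycles, including the fixed point 0).
13 cycles on 125: each ℓ→(−1)^(ℓ−1), product (−1)^112 = +1.
Zolotarev: (71|125) = +1, matching the cycle-count sign.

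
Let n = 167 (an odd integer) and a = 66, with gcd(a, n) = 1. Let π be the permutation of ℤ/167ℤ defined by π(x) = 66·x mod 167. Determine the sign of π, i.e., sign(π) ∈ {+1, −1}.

Start at x=132: 132 → 28 → 11 → 58 → 154 → 144 → 152 → … (one orbit).
π_66 has 3 disjoint cycles with lengths [83, 83, 1] on {0,…,166}.
Σ(ℓ_i−1) = 167−3 = 164; sign = (−1)^164 = +1.
Zolotarev: (66|167) = +1, matching the cycle-count sign.

+1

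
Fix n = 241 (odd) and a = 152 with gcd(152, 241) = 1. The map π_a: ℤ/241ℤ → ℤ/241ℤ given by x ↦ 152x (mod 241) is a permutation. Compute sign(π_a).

Orbit of 64 under x↦152x: [64, 88, 121, 76, 225, 219, 30]… (length divides ord_241(152)).
Cycle lengths of π_152 on ℤ/241ℤ: [48, 48, 48, 48, 48, 1]; 6 cycles in total.
6 cycles on 241: each ℓ→(−1)^(ℓ−1), product (−1)^235 = -1.

-1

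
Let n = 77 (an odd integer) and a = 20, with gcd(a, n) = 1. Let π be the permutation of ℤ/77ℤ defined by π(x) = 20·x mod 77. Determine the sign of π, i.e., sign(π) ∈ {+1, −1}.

Orbit of 1 under x↦20x: [1, 20, 15, 69, 71, 34, 64]… (length divides ord_77(20)).
π_20 has 12 disjoint cycles with lengths [10, 10, 10, 10, 10, 10, 5, 5, 2, 2, 2, 1] on {0,…,76}.
12 cycles on 77: each ℓ→(−1)^(ℓ−1), product (−1)^65 = -1.

-1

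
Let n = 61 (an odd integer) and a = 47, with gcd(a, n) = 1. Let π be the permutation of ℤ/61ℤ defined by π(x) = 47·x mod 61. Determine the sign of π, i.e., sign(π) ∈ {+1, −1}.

+1

Start at x=13: 13 → 1 → 47 → 13 (one orbit).
21 cycles of lengths [3, 3, 3, 3, 3, 3, 3, 3, 3, 3, 3, 3, 3, 3, 3, 3, 3, 3, 3, 3, 1].
21 cycles on 61: each ℓ→(−1)^(ℓ−1), product (−1)^40 = +1.
Via Zolotarev, sign(π_{47}) = (47|61) = +1.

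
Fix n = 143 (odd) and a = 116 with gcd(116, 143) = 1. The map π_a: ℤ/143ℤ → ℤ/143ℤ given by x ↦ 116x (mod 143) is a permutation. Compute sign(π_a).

-1

Start at x=129: 129 → 92 → 90 → 1 → 116 → 14 → 51 → … (one orbit).
Decompose π into cycles: lengths [10, 10, 10, 10, 10, 10, 10, 10, 10, 10, 10, 10, 10, 2, 2, 2, 2, 2, 2, 1] (20 cycles, including the fixed point 0).
20 cycles on 143: each ℓ→(−1)^(ℓ−1), product (−1)^123 = -1.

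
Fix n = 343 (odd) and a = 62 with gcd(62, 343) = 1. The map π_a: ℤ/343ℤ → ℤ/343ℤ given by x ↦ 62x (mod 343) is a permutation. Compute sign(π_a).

Trace 90: π^k(90) = [90, 92, 216, 15, 244, 36, 174] for k=0..6.
10 cycles of lengths [98, 98, 98, 14, 14, 14, 2, 2, 2, 1].
10 cycles on 343: each ℓ→(−1)^(ℓ−1), product (−1)^333 = -1.
Via Zolotarev, sign(π_{62}) = (62|343) = -1.

-1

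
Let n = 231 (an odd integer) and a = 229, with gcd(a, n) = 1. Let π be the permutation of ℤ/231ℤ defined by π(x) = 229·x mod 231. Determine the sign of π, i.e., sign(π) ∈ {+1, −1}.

Start at x=31: 31 → 169 → 124 → 214 → 34 → 163 → 136 → … (one orbit).
Cycle type of π: 30×6 + 6×3 + 5×6 + 1×3; total 18 cycles.
sign(π) = (−1)^{n − #cycles} = (−1)^{231−18} = (−1)^213 = -1.
The Jacobi symbol (229|231) = -1 (Zolotarev) agrees.

-1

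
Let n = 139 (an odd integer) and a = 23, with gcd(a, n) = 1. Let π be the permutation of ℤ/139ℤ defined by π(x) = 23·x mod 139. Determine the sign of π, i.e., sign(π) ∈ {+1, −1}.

-1

Trace 55: π^k(55) = [55, 14, 44, 39, 63, 59, 106] for k=0..6.
The orbit structure of x ↦ 23x mod 139: 4 orbits of sizes [46, 46, 46, 1].
139 − 4 = 135 transpositions; sign(π) = (−1)^135 = -1.
Check: (23/139) = -1 by Zolotarev.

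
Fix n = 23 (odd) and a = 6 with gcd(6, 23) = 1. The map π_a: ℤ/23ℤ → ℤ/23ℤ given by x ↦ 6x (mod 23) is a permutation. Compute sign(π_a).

Trace 12: π^k(12) = [12, 3, 18, 16, 4, 1, 6] for k=0..6.
Cycle type of π: 11×2 + 1; total 3 cycles.
3 cycles on 23: each ℓ→(−1)^(ℓ−1), product (−1)^20 = +1.
Check: (6/23) = +1 by Zolotarev.

+1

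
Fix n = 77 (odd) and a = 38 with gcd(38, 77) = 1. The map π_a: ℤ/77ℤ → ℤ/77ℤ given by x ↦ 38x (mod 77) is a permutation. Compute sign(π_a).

-1

Orbit of 69 under x↦38x: [69, 4, 75, 1, 38, 58, 48]… (length divides ord_77(38)).
π_38 has 6 disjoint cycles with lengths [30, 30, 6, 5, 5, 1] on {0,…,76}.
n − c = 77 − 6 = 71; sign = (−1)^71 = -1.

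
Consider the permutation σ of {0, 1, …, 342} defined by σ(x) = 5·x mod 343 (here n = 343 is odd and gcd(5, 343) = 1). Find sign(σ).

Orbit of 61 under x↦5x: [61, 305, 153, 79, 52, 260, 271]… (length divides ord_343(5)).
Decompose π into cycles: lengths [294, 42, 6, 1] (4 cycles, including the fixed point 0).
sign(π) = (−1)^{n − #cycles} = (−1)^{343−4} = (−1)^339 = -1.

-1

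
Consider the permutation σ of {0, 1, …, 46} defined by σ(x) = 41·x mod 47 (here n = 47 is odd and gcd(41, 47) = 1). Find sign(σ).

Trace 37: π^k(37) = [37, 13, 16, 45, 12, 22, 9] for k=0..6.
The orbit structure of x ↦ 41x mod 47: 2 orbits of sizes [46, 1].
2 cycles on 47: each ℓ→(−1)^(ℓ−1), product (−1)^45 = -1.
The Jacobi symbol (41|47) = -1 (Zolotarev) agrees.

-1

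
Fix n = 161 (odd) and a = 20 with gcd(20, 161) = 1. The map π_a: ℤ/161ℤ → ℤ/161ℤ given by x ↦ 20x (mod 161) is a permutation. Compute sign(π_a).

Orbit of 85 under x↦20x: [85, 90, 29, 97, 8, 160, 141]… (length divides ord_161(20)).
Cycle lengths of π_20 on ℤ/161ℤ: [22, 22, 22, 22, 22, 22, 22, 2, 2, 2, 1]; 11 cycles in total.
Σ(ℓ_i−1) = 161−11 = 150; sign = (−1)^150 = +1.

+1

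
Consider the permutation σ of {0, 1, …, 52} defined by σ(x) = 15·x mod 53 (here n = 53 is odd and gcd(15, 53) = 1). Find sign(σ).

Start at x=44: 44 → 24 → 42 → 47 → 16 → 28 → 49 → … (one orbit).
Cycle type of π: 13×4 + 1; total 5 cycles.
Σ(ℓ_i−1) = 53−5 = 48; sign = (−1)^48 = +1.
Zolotarev: (15|53) = +1, matching the cycle-count sign.

+1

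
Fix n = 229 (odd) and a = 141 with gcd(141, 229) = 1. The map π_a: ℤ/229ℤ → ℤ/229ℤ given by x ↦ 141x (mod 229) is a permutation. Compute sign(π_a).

Start at x=68: 68 → 199 → 121 → 115 → 185 → 208 → 16 → … (one orbit).
The orbit structure of x ↦ 141x mod 229: 4 orbits of sizes [76, 76, 76, 1].
n − c = 229 − 4 = 225; sign = (−1)^225 = -1.
Check: (141/229) = -1 by Zolotarev.

-1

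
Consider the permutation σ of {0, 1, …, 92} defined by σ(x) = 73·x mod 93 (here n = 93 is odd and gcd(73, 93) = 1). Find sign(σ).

-1

Orbit of 73 under x↦73x: [73, 28, 91, 40, 37, 4, 13]… (length divides ord_93(73)).
π_73 has 6 disjoint cycles with lengths [30, 30, 30, 1, 1, 1] on {0,…,92}.
6 cycles on 93: each ℓ→(−1)^(ℓ−1), product (−1)^87 = -1.
Zolotarev: (73|93) = -1, matching the cycle-count sign.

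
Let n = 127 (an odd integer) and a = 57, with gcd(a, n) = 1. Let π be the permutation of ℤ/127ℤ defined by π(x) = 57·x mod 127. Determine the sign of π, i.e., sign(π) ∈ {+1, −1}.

Trace 98: π^k(98) = [98, 125, 13, 106, 73, 97, 68] for k=0..6.
The orbit structure of x ↦ 57x mod 127: 2 orbits of sizes [126, 1].
With 2 cycles on 127 points, sign = (−1)^{127−2} = -1.
Check: (57/127) = -1 by Zolotarev.

-1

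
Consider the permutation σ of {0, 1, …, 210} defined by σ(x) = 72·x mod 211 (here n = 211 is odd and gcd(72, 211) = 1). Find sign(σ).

-1

Start at x=171: 171 → 74 → 53 → 18 → 30 → 50 → 13 → … (one orbit).
Cycle lengths of π_72 on ℤ/211ℤ: [210, 1]; 2 cycles in total.
2 cycles on 211: each ℓ→(−1)^(ℓ−1), product (−1)^209 = -1.
(72|211)_J = -1 (Zolotarev's lemma cross-check).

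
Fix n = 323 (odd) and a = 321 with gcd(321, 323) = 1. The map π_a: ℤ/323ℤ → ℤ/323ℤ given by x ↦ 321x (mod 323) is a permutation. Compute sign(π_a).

Start at x=111: 111 → 101 → 121 → 81 → 161 → 1 → 321 → … (one orbit).
The orbit structure of x ↦ 321x mod 323: 9 orbits of sizes [72, 72, 72, 72, 9, 9, 8, 8, 1].
9 cycles on 323: each ℓ→(−1)^(ℓ−1), product (−1)^314 = +1.

+1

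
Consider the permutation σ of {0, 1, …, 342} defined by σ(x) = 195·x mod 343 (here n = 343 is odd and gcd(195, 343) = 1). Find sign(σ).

Trace 295: π^k(295) = [295, 244, 246, 293, 197, 342, 148] for k=0..6.
π_195 has 46 disjoint cycles with lengths [14, 14, 14, 14, 14, 14, 14, 14, 14, 14, 14, 14, 14, 14, 14, 14, 14, 14, 14, 14, 14, 2, 2, 2, 2, 2, 2, 2, 2, 2, 2, 2, 2, 2, 2, 2, 2, 2, 2, 2, 2, 2, 2, 2, 2, 1] on {0,…,342}.
sign(π) = (−1)^{n − #cycles} = (−1)^{343−46} = (−1)^297 = -1.

-1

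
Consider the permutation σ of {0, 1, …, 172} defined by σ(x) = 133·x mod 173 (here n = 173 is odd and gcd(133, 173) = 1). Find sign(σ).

+1

Orbit of 140 under x↦133x: [140, 109, 138, 16, 52, 169, 160]… (length divides ord_173(133)).
Decompose π into cycles: lengths [43, 43, 43, 43, 1] (5 cycles, including the fixed point 0).
With 5 cycles on 173 points, sign = (−1)^{173−5} = +1.
Check: (133/173) = +1 by Zolotarev.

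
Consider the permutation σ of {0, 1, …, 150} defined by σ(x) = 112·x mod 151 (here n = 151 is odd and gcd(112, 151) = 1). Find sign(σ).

Start at x=92: 92 → 36 → 106 → 94 → 109 → 128 → 142 → … (one orbit).
2 cycles of lengths [150, 1].
Σ(ℓ_i−1) = 151−2 = 149; sign = (−1)^149 = -1.
Zolotarev: (112|151) = -1, matching the cycle-count sign.

-1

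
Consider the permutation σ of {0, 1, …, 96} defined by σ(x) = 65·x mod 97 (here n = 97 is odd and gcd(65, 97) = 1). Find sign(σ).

+1

Trace 96: π^k(96) = [96, 32, 43, 79, 91, 95, 64] for k=0..6.
π_65 has 3 disjoint cycles with lengths [48, 48, 1] on {0,…,96}.
97 − 3 = 94 transpositions; sign(π) = (−1)^94 = +1.
Zolotarev: (65|97) = +1, matching the cycle-count sign.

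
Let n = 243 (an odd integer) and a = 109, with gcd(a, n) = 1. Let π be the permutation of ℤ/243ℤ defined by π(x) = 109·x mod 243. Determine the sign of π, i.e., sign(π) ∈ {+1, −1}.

+1

Trace 82: π^k(82) = [82, 190, 55, 163, 28, 136, 1] for k=0..6.
Cycle lengths of π_109 on ℤ/243ℤ: [9, 9, 9, 9, 9, 9, 9, 9, 9, 9, 9, 9, 9, 9, 9, 9, 9, 9, 3, 3, 3, 3, 3, 3, 3, 3, 3, 3, 3, 3, 3, 3, 3, 3, 3, 3, 1, 1, 1, 1, 1, 1, 1, 1, 1, 1, 1, 1, 1, 1, 1, 1, 1, 1, 1, 1, 1, 1, 1, 1, 1, 1, 1]; 63 cycles in total.
63 cycles on 243: each ℓ→(−1)^(ℓ−1), product (−1)^180 = +1.
The Jacobi symbol (109|243) = +1 (Zolotarev) agrees.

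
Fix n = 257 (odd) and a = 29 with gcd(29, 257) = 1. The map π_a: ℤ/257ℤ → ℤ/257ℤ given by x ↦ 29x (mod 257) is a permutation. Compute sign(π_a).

+1

Trace 236: π^k(236) = [236, 162, 72, 32, 157, 184, 196] for k=0..6.
3 cycles of lengths [128, 128, 1].
3 cycles on 257: each ℓ→(−1)^(ℓ−1), product (−1)^254 = +1.
Via Zolotarev, sign(π_{29}) = (29|257) = +1.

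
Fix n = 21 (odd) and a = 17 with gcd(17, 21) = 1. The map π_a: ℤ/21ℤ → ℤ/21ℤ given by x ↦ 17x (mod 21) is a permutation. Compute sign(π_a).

+1

Orbit of 5 under x↦17x: [5, 1, 17, 16, 20, 4]… (length divides ord_21(17)).
Cycle lengths of π_17 on ℤ/21ℤ: [6, 6, 6, 2, 1]; 5 cycles in total.
21 − 5 = 16 transpositions; sign(π) = (−1)^16 = +1.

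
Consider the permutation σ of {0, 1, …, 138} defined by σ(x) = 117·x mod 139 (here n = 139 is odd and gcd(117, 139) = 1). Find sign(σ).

Orbit of 35 under x↦117x: [35, 64, 121, 118, 45, 122, 96]… (length divides ord_139(117)).
Cycle lengths of π_117 on ℤ/139ℤ: [69, 69, 1]; 3 cycles in total.
sign(π) = (−1)^{n − #cycles} = (−1)^{139−3} = (−1)^136 = +1.
The Jacobi symbol (117|139) = +1 (Zolotarev) agrees.

+1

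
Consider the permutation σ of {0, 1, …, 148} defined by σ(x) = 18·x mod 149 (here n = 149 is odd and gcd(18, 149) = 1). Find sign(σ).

Orbit of 58 under x↦18x: [58, 1, 18, 26, 21, 80, 99]… (length divides ord_149(18)).
Cycle lengths of π_18 on ℤ/149ℤ: [148, 1]; 2 cycles in total.
With 2 cycles on 149 points, sign = (−1)^{149−2} = -1.
Zolotarev: (18|149) = -1, matching the cycle-count sign.

-1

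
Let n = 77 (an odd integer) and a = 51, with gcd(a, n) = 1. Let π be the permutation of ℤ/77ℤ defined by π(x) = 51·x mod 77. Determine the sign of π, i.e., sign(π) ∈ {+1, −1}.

-1

Start at x=60: 60 → 57 → 58 → 32 → 15 → 72 → 53 → … (one orbit).
Cycle type of π: 30×2 + 10 + 3×2 + 1; total 6 cycles.
Σ(ℓ_i−1) = 77−6 = 71; sign = (−1)^71 = -1.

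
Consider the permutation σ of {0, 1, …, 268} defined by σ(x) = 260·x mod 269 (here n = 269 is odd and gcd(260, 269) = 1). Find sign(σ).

Orbit of 57 under x↦260x: [57, 25, 44, 142, 67, 204, 47]… (length divides ord_269(260)).
The orbit structure of x ↦ 260x mod 269: 5 orbits of sizes [67, 67, 67, 67, 1].
n − c = 269 − 5 = 264; sign = (−1)^264 = +1.

+1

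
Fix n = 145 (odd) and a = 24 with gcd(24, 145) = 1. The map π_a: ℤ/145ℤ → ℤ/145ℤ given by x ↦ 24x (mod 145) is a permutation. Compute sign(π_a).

Trace 36: π^k(36) = [36, 139, 1, 24, 141, 49, 16] for k=0..6.
15 cycles of lengths [14, 14, 14, 14, 14, 14, 14, 14, 7, 7, 7, 7, 2, 2, 1].
Σ(ℓ_i−1) = 145−15 = 130; sign = (−1)^130 = +1.

+1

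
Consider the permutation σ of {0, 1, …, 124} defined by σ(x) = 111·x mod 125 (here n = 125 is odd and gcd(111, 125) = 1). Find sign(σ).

Trace 91: π^k(91) = [91, 101, 86, 46, 106, 16, 26] for k=0..6.
13 cycles of lengths [25, 25, 25, 25, 5, 5, 5, 5, 1, 1, 1, 1, 1].
n − c = 125 − 13 = 112; sign = (−1)^112 = +1.
The Jacobi symbol (111|125) = +1 (Zolotarev) agrees.

+1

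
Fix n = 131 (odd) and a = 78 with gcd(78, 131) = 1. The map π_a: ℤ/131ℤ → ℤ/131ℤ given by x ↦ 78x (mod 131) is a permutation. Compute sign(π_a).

-1

Trace 70: π^k(70) = [70, 89, 130, 53, 73, 61, 42] for k=0..6.
14 cycles of lengths [10, 10, 10, 10, 10, 10, 10, 10, 10, 10, 10, 10, 10, 1].
sign(π) = (−1)^{n − #cycles} = (−1)^{131−14} = (−1)^117 = -1.
Zolotarev: (78|131) = -1, matching the cycle-count sign.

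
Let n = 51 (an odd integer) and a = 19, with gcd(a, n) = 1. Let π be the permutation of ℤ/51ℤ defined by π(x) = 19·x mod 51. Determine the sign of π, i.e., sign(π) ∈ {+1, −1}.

Orbit of 13 under x↦19x: [13, 43, 1, 19, 4, 25, 16]… (length divides ord_51(19)).
Cycle lengths of π_19 on ℤ/51ℤ: [8, 8, 8, 8, 8, 8, 1, 1, 1]; 9 cycles in total.
9 cycles on 51: each ℓ→(−1)^(ℓ−1), product (−1)^42 = +1.

+1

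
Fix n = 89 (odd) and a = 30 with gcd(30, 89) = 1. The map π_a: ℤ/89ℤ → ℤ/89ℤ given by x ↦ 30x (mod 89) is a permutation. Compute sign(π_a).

Orbit of 77 under x↦30x: [77, 85, 58, 49, 46, 45, 15]… (length divides ord_89(30)).
π_30 has 2 disjoint cycles with lengths [88, 1] on {0,…,88}.
With 2 cycles on 89 points, sign = (−1)^{89−2} = -1.
(30|89)_J = -1 (Zolotarev's lemma cross-check).

-1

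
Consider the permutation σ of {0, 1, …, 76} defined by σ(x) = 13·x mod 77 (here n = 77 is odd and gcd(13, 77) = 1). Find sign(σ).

Start at x=64: 64 → 62 → 36 → 6 → 1 → 13 → 15 → … (one orbit).
π_13 has 11 disjoint cycles with lengths [10, 10, 10, 10, 10, 10, 10, 2, 2, 2, 1] on {0,…,76}.
77 − 11 = 66 transpositions; sign(π) = (−1)^66 = +1.
The Jacobi symbol (13|77) = +1 (Zolotarev) agrees.

+1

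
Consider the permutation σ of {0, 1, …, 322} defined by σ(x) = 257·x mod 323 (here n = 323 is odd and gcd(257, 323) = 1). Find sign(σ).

-1

Trace 123: π^k(123) = [123, 280, 254, 32, 149, 179, 137] for k=0..6.
Cycle type of π: 72×4 + 18 + 8×2 + 1; total 8 cycles.
sign(π) = (−1)^{n − #cycles} = (−1)^{323−8} = (−1)^315 = -1.
(257|323)_J = -1 (Zolotarev's lemma cross-check).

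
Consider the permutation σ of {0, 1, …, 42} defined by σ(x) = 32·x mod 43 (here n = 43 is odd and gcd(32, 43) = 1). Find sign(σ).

Start at x=39: 39 → 1 → 32 → 35 → 2 → 21 → 27 → … (one orbit).
The orbit structure of x ↦ 32x mod 43: 4 orbits of sizes [14, 14, 14, 1].
n − c = 43 − 4 = 39; sign = (−1)^39 = -1.
Via Zolotarev, sign(π_{32}) = (32|43) = -1.

-1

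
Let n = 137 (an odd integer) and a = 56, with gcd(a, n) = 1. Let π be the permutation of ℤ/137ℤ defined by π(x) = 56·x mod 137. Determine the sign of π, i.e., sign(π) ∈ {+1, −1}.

+1

Orbit of 123 under x↦56x: [123, 38, 73, 115, 1, 56, 122]… (length divides ord_137(56)).
Cycle lengths of π_56 on ℤ/137ℤ: [17, 17, 17, 17, 17, 17, 17, 17, 1]; 9 cycles in total.
9 cycles on 137: each ℓ→(−1)^(ℓ−1), product (−1)^128 = +1.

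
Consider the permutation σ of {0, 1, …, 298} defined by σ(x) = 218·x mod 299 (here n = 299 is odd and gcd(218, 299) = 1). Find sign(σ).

-1

Orbit of 296 under x↦218x: [296, 243, 51, 55, 30, 261, 88]… (length divides ord_299(218)).
Decompose π into cycles: lengths [66, 66, 66, 66, 22, 6, 6, 1] (8 cycles, including the fixed point 0).
n − c = 299 − 8 = 291; sign = (−1)^291 = -1.
Via Zolotarev, sign(π_{218}) = (218|299) = -1.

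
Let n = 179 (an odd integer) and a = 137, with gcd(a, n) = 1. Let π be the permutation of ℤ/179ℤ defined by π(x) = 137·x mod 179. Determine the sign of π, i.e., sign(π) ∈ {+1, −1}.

-1

Trace 72: π^k(72) = [72, 19, 97, 43, 163, 135, 58] for k=0..6.
Cycle lengths of π_137 on ℤ/179ℤ: [178, 1]; 2 cycles in total.
With 2 cycles on 179 points, sign = (−1)^{179−2} = -1.
The Jacobi symbol (137|179) = -1 (Zolotarev) agrees.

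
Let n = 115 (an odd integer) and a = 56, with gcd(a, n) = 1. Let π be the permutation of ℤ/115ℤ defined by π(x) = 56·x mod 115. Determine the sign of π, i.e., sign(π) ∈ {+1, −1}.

Orbit of 86 under x↦56x: [86, 101, 21, 26, 76, 1, 56]… (length divides ord_115(56)).
Decompose π into cycles: lengths [22, 22, 22, 22, 22, 1, 1, 1, 1, 1] (10 cycles, including the fixed point 0).
With 10 cycles on 115 points, sign = (−1)^{115−10} = -1.
Zolotarev: (56|115) = -1, matching the cycle-count sign.

-1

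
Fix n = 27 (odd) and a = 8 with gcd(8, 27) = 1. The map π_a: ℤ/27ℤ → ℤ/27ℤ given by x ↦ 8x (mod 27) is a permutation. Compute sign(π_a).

Start at x=17: 17 → 1 → 8 → 10 → 26 → 19 → 17 (one orbit).
8 cycles of lengths [6, 6, 6, 2, 2, 2, 2, 1].
sign(π) = (−1)^{n − #cycles} = (−1)^{27−8} = (−1)^19 = -1.
(8|27)_J = -1 (Zolotarev's lemma cross-check).

-1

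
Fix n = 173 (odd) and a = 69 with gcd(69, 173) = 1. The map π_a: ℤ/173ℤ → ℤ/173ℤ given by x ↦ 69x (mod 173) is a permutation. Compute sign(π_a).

-1

Orbit of 158 under x↦69x: [158, 3, 34, 97, 119, 80, 157]… (length divides ord_173(69)).
Decompose π into cycles: lengths [172, 1] (2 cycles, including the fixed point 0).
With 2 cycles on 173 points, sign = (−1)^{173−2} = -1.
Via Zolotarev, sign(π_{69}) = (69|173) = -1.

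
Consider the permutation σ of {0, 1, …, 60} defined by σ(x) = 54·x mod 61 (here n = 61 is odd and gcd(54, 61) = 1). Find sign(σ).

Trace 4: π^k(4) = [4, 33, 13, 31, 27, 55, 42] for k=0..6.
Cycle type of π: 60 + 1; total 2 cycles.
Σ(ℓ_i−1) = 61−2 = 59; sign = (−1)^59 = -1.
Via Zolotarev, sign(π_{54}) = (54|61) = -1.

-1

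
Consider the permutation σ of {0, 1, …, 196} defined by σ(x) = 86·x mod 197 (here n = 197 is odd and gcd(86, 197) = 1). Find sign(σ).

Orbit of 176 under x↦86x: [176, 164, 117, 15, 108, 29, 130]… (length divides ord_197(86)).
2 cycles of lengths [196, 1].
Σ(ℓ_i−1) = 197−2 = 195; sign = (−1)^195 = -1.
Zolotarev: (86|197) = -1, matching the cycle-count sign.

-1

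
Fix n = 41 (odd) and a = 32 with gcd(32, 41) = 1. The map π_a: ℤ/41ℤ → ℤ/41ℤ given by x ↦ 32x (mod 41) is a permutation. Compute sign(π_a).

Trace 40: π^k(40) = [40, 9, 1, 32] for k=0..3.
The orbit structure of x ↦ 32x mod 41: 11 orbits of sizes [4, 4, 4, 4, 4, 4, 4, 4, 4, 4, 1].
n − c = 41 − 11 = 30; sign = (−1)^30 = +1.
(32|41)_J = +1 (Zolotarev's lemma cross-check).

+1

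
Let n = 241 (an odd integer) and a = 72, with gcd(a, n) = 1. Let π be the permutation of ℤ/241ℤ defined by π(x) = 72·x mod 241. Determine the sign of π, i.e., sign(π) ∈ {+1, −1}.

+1

Orbit of 1 under x↦72x: [1, 72, 123, 180, 187, 209, 106]… (length divides ord_241(72)).
The orbit structure of x ↦ 72x mod 241: 3 orbits of sizes [120, 120, 1].
3 cycles on 241: each ℓ→(−1)^(ℓ−1), product (−1)^238 = +1.
(72|241)_J = +1 (Zolotarev's lemma cross-check).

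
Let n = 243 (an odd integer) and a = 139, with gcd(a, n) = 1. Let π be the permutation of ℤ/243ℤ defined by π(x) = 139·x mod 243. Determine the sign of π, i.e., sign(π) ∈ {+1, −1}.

+1

Trace 49: π^k(49) = [49, 7, 1, 139, 124, 226, 67] for k=0..6.
π_139 has 11 disjoint cycles with lengths [81, 81, 27, 27, 9, 9, 3, 3, 1, 1, 1] on {0,…,242}.
sign(π) = (−1)^{n − #cycles} = (−1)^{243−11} = (−1)^232 = +1.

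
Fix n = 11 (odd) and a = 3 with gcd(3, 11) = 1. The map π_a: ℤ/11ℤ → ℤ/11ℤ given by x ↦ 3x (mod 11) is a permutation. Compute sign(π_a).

+1

Trace 4: π^k(4) = [4, 1, 3, 9, 5] for k=0..4.
π_3 has 3 disjoint cycles with lengths [5, 5, 1] on {0,…,10}.
n − c = 11 − 3 = 8; sign = (−1)^8 = +1.
Via Zolotarev, sign(π_{3}) = (3|11) = +1.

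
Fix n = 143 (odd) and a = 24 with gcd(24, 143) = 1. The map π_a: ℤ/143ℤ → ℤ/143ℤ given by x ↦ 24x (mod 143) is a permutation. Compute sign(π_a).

Start at x=128: 128 → 69 → 83 → 133 → 46 → 103 → 41 → … (one orbit).
Cycle lengths of π_24 on ℤ/143ℤ: [60, 60, 12, 10, 1]; 5 cycles in total.
5 cycles on 143: each ℓ→(−1)^(ℓ−1), product (−1)^138 = +1.
Zolotarev: (24|143) = +1, matching the cycle-count sign.

+1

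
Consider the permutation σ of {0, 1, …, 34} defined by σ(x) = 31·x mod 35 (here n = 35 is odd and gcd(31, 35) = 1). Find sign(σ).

Trace 16: π^k(16) = [16, 6, 11, 26, 1, 31] for k=0..5.
Cycle lengths of π_31 on ℤ/35ℤ: [6, 6, 6, 6, 6, 1, 1, 1, 1, 1]; 10 cycles in total.
n − c = 35 − 10 = 25; sign = (−1)^25 = -1.

-1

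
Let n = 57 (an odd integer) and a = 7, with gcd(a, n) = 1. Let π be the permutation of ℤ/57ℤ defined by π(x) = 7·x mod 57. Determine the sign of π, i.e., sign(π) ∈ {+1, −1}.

Trace 1: π^k(1) = [1, 7, 49] for k=0..2.
The orbit structure of x ↦ 7x mod 57: 21 orbits of sizes [3, 3, 3, 3, 3, 3, 3, 3, 3, 3, 3, 3, 3, 3, 3, 3, 3, 3, 1, 1, 1].
With 21 cycles on 57 points, sign = (−1)^{57−21} = +1.
Check: (7/57) = +1 by Zolotarev.

+1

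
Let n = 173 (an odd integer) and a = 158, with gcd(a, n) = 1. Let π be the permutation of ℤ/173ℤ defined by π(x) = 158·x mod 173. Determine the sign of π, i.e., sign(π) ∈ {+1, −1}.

+1

Trace 169: π^k(169) = [169, 60, 138, 6, 83, 139, 164] for k=0..6.
5 cycles of lengths [43, 43, 43, 43, 1].
5 cycles on 173: each ℓ→(−1)^(ℓ−1), product (−1)^168 = +1.
The Jacobi symbol (158|173) = +1 (Zolotarev) agrees.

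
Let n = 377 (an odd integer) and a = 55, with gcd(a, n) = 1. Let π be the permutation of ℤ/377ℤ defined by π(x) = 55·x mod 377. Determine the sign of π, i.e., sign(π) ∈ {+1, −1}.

-1

Trace 185: π^k(185) = [185, 373, 157, 341, 282, 53, 276] for k=0..6.
π_55 has 10 disjoint cycles with lengths [84, 84, 84, 84, 28, 3, 3, 3, 3, 1] on {0,…,376}.
With 10 cycles on 377 points, sign = (−1)^{377−10} = -1.
The Jacobi symbol (55|377) = -1 (Zolotarev) agrees.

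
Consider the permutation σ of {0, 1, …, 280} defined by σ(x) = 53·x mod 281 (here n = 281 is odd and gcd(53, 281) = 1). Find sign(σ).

+1

Start at x=1: 1 → 53 → 280 → 228 → 1 (one orbit).
The orbit structure of x ↦ 53x mod 281: 71 orbits of sizes [4, 4, 4, 4, 4, 4, 4, 4, 4, 4, 4, 4, 4, 4, 4, 4, 4, 4, 4, 4, 4, 4, 4, 4, 4, 4, 4, 4, 4, 4, 4, 4, 4, 4, 4, 4, 4, 4, 4, 4, 4, 4, 4, 4, 4, 4, 4, 4, 4, 4, 4, 4, 4, 4, 4, 4, 4, 4, 4, 4, 4, 4, 4, 4, 4, 4, 4, 4, 4, 4, 1].
281 − 71 = 210 transpositions; sign(π) = (−1)^210 = +1.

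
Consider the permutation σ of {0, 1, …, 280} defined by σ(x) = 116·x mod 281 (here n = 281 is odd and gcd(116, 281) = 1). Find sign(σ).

+1

Trace 181: π^k(181) = [181, 202, 109, 280, 165, 32, 59] for k=0..6.
Decompose π into cycles: lengths [14, 14, 14, 14, 14, 14, 14, 14, 14, 14, 14, 14, 14, 14, 14, 14, 14, 14, 14, 14, 1] (21 cycles, including the fixed point 0).
With 21 cycles on 281 points, sign = (−1)^{281−21} = +1.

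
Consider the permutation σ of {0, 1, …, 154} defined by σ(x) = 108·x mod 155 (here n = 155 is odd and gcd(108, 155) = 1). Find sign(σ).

+1

Trace 58: π^k(58) = [58, 64, 92, 16, 23, 4, 122] for k=0..6.
The orbit structure of x ↦ 108x mod 155: 11 orbits of sizes [20, 20, 20, 20, 20, 20, 10, 10, 10, 4, 1].
n − c = 155 − 11 = 144; sign = (−1)^144 = +1.
Via Zolotarev, sign(π_{108}) = (108|155) = +1.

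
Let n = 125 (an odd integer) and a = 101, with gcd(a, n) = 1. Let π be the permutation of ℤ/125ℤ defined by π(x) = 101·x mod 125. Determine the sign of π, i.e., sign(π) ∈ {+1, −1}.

Start at x=76: 76 → 51 → 26 → 1 → 101 → 76 (one orbit).
45 cycles of lengths [5, 5, 5, 5, 5, 5, 5, 5, 5, 5, 5, 5, 5, 5, 5, 5, 5, 5, 5, 5, 1, 1, 1, 1, 1, 1, 1, 1, 1, 1, 1, 1, 1, 1, 1, 1, 1, 1, 1, 1, 1, 1, 1, 1, 1].
sign(π) = (−1)^{n − #cycles} = (−1)^{125−45} = (−1)^80 = +1.
Zolotarev: (101|125) = +1, matching the cycle-count sign.

+1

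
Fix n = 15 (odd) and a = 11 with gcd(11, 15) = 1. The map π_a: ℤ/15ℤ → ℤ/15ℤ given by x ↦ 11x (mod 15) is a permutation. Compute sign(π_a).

Orbit of 1 under x↦11x: [1, 11]… (length divides ord_15(11)).
The orbit structure of x ↦ 11x mod 15: 10 orbits of sizes [2, 2, 2, 2, 2, 1, 1, 1, 1, 1].
With 10 cycles on 15 points, sign = (−1)^{15−10} = -1.
The Jacobi symbol (11|15) = -1 (Zolotarev) agrees.

-1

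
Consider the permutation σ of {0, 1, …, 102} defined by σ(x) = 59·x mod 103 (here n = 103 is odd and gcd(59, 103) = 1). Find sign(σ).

+1

Orbit of 34 under x↦59x: [34, 49, 7, 1, 59, 82, 100]… (length divides ord_103(59)).
π_59 has 3 disjoint cycles with lengths [51, 51, 1] on {0,…,102}.
3 cycles on 103: each ℓ→(−1)^(ℓ−1), product (−1)^100 = +1.
(59|103)_J = +1 (Zolotarev's lemma cross-check).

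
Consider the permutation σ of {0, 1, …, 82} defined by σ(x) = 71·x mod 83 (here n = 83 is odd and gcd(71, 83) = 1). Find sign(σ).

-1

Start at x=82: 82 → 12 → 22 → 68 → 14 → 81 → 24 → … (one orbit).
2 cycles of lengths [82, 1].
sign(π) = (−1)^{n − #cycles} = (−1)^{83−2} = (−1)^81 = -1.
Zolotarev: (71|83) = -1, matching the cycle-count sign.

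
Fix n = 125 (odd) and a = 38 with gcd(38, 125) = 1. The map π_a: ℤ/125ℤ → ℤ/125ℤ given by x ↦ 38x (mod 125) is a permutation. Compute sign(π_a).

-1

Trace 57: π^k(57) = [57, 41, 58, 79, 2, 76, 13] for k=0..6.
Cycle lengths of π_38 on ℤ/125ℤ: [100, 20, 4, 1]; 4 cycles in total.
With 4 cycles on 125 points, sign = (−1)^{125−4} = -1.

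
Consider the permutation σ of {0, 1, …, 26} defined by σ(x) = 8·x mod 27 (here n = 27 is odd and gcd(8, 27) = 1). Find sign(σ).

Orbit of 8 under x↦8x: [8, 10, 26, 19, 17, 1]… (length divides ord_27(8)).
The orbit structure of x ↦ 8x mod 27: 8 orbits of sizes [6, 6, 6, 2, 2, 2, 2, 1].
Σ(ℓ_i−1) = 27−8 = 19; sign = (−1)^19 = -1.
Check: (8/27) = -1 by Zolotarev.

-1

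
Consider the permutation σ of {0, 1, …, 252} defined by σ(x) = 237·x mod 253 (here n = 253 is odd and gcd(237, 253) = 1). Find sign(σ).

Trace 43: π^k(43) = [43, 71, 129, 213, 134, 133, 149] for k=0..6.
π_237 has 5 disjoint cycles with lengths [110, 110, 22, 10, 1] on {0,…,252}.
5 cycles on 253: each ℓ→(−1)^(ℓ−1), product (−1)^248 = +1.

+1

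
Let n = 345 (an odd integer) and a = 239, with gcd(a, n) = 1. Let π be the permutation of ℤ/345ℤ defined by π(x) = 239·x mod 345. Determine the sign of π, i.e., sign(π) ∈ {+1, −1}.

-1

Orbit of 209 under x↦239x: [209, 271, 254, 331, 104, 16, 29]… (length divides ord_345(239)).
24 cycles of lengths [22, 22, 22, 22, 22, 22, 22, 22, 22, 22, 22, 22, 22, 22, 11, 11, 2, 2, 2, 2, 2, 2, 2, 1].
n − c = 345 − 24 = 321; sign = (−1)^321 = -1.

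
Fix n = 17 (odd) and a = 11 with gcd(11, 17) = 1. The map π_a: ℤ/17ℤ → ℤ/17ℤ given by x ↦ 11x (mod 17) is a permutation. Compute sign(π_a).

-1

Trace 7: π^k(7) = [7, 9, 14, 1, 11, 2, 5] for k=0..6.
The orbit structure of x ↦ 11x mod 17: 2 orbits of sizes [16, 1].
n − c = 17 − 2 = 15; sign = (−1)^15 = -1.
Via Zolotarev, sign(π_{11}) = (11|17) = -1.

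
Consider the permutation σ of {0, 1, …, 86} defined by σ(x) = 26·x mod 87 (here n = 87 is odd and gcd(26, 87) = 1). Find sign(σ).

Orbit of 4 under x↦26x: [4, 17, 7, 8, 34, 14, 16]… (length divides ord_87(26)).
Decompose π into cycles: lengths [28, 28, 28, 2, 1] (5 cycles, including the fixed point 0).
5 cycles on 87: each ℓ→(−1)^(ℓ−1), product (−1)^82 = +1.

+1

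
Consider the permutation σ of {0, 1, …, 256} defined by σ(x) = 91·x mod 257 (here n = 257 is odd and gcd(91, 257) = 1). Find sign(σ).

-1

Start at x=160: 160 → 168 → 125 → 67 → 186 → 221 → 65 → … (one orbit).
Cycle type of π: 256 + 1; total 2 cycles.
n − c = 257 − 2 = 255; sign = (−1)^255 = -1.
Zolotarev: (91|257) = -1, matching the cycle-count sign.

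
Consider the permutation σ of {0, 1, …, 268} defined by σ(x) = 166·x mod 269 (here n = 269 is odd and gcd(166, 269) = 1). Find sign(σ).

+1

Orbit of 196 under x↦166x: [196, 256, 263, 80, 99, 25, 115]… (length divides ord_269(166)).
Cycle lengths of π_166 on ℤ/269ℤ: [67, 67, 67, 67, 1]; 5 cycles in total.
5 cycles on 269: each ℓ→(−1)^(ℓ−1), product (−1)^264 = +1.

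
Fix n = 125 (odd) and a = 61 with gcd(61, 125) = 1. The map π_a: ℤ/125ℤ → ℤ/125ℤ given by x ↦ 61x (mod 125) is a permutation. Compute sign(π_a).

Trace 1: π^k(1) = [1, 61, 96, 106, 91, 51, 111] for k=0..6.
π_61 has 13 disjoint cycles with lengths [25, 25, 25, 25, 5, 5, 5, 5, 1, 1, 1, 1, 1] on {0,…,124}.
n − c = 125 − 13 = 112; sign = (−1)^112 = +1.

+1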